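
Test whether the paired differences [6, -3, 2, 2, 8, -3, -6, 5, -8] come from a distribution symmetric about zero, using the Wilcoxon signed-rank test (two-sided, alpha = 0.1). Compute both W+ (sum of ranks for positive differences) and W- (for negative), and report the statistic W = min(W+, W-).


Step 1: Drop any zero differences (none here) and take |d_i|.
|d| = [6, 3, 2, 2, 8, 3, 6, 5, 8]
Step 2: Midrank |d_i| (ties get averaged ranks).
ranks: |6|->6.5, |3|->3.5, |2|->1.5, |2|->1.5, |8|->8.5, |3|->3.5, |6|->6.5, |5|->5, |8|->8.5
Step 3: Attach original signs; sum ranks with positive sign and with negative sign.
W+ = 6.5 + 1.5 + 1.5 + 8.5 + 5 = 23
W- = 3.5 + 3.5 + 6.5 + 8.5 = 22
(Check: W+ + W- = 45 should equal n(n+1)/2 = 45.)
Step 4: Test statistic W = min(W+, W-) = 22.
Step 5: Ties in |d|, so use the tie-corrected normal approximation.
        E[W] = n(n+1)/4 = 9*10/4 = 22.5.
        Tie groups: |d|=2 (t=2), |d|=3 (t=2), |d|=6 (t=2), |d|=8 (t=2); sum(t^3 - t) = 24.
        Var[W] = n(n+1)(2n+1)/24 - sum(t^3-t)/48 = 1710/24 - 24/48 = 70.75.
        z = (W - E[W]) / sqrt(Var[W]) = (22 - 22.5) / 8.4113 = -0.0594.
        Two-sided p = 2*Phi(z) = 0.952599.
Step 6: alpha = 0.1. fail to reject H0.

W+ = 23, W- = 22, W = min = 22, p = 0.952599, fail to reject H0.


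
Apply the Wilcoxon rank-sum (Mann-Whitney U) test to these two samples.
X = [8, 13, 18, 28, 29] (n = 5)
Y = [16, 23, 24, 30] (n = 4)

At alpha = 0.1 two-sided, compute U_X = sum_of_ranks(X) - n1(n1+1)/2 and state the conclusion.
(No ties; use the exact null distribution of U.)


Step 1: Combine and sort all 9 observations; assign midranks.
sorted (value, group): (8,X), (13,X), (16,Y), (18,X), (23,Y), (24,Y), (28,X), (29,X), (30,Y)
ranks: 8->1, 13->2, 16->3, 18->4, 23->5, 24->6, 28->7, 29->8, 30->9
Step 2: Rank sum for X: R1 = 1 + 2 + 4 + 7 + 8 = 22.
Step 3: U_X = R1 - n1(n1+1)/2 = 22 - 5*6/2 = 22 - 15 = 7.
       U_Y = n1*n2 - U_X = 20 - 7 = 13.
Step 4: No ties, so the exact null distribution of U (based on enumerating the C(9,5) = 126 equally likely rank assignments) gives the two-sided p-value.
Step 5: p-value = 0.555556; compare to alpha = 0.1. fail to reject H0.

U_X = 7, p = 0.555556, fail to reject H0 at alpha = 0.1.


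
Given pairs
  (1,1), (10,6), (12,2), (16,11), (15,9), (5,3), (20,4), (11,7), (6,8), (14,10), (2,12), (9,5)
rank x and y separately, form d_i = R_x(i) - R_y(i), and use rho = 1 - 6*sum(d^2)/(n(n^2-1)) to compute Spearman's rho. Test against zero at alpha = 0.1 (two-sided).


Step 1: Rank x and y separately (midranks; no ties here).
rank(x): 1->1, 10->6, 12->8, 16->11, 15->10, 5->3, 20->12, 11->7, 6->4, 14->9, 2->2, 9->5
rank(y): 1->1, 6->6, 2->2, 11->11, 9->9, 3->3, 4->4, 7->7, 8->8, 10->10, 12->12, 5->5
Step 2: d_i = R_x(i) - R_y(i); compute d_i^2.
  (1-1)^2=0, (6-6)^2=0, (8-2)^2=36, (11-11)^2=0, (10-9)^2=1, (3-3)^2=0, (12-4)^2=64, (7-7)^2=0, (4-8)^2=16, (9-10)^2=1, (2-12)^2=100, (5-5)^2=0
sum(d^2) = 218.
Step 3: rho = 1 - 6*218 / (12*(12^2 - 1)) = 1 - 1308/1716 = 0.237762.
Step 4: Under H0, t = rho * sqrt((n-2)/(1-rho^2)) = 0.7741 ~ t(10).
Step 5: Two-sided p-value from the t-distribution with 10 df = 0.456801.
Step 6: alpha = 0.1. fail to reject H0.

rho = 0.2378, p = 0.456801, fail to reject H0 at alpha = 0.1.


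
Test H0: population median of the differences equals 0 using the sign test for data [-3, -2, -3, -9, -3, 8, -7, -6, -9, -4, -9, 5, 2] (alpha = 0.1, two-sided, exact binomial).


Step 1: Discard zero differences. Original n = 13; n_eff = number of nonzero differences = 13.
Nonzero differences (with sign): -3, -2, -3, -9, -3, +8, -7, -6, -9, -4, -9, +5, +2
Step 2: Count signs: positive = 3, negative = 10.
Step 3: Under H0: P(positive) = 0.5, so the number of positives S ~ Bin(13, 0.5).
Step 4: Two-sided exact p-value = sum of Bin(13,0.5) probabilities at or below the observed probability = 0.092285.
Step 5: alpha = 0.1. reject H0.

n_eff = 13, pos = 3, neg = 10, p = 0.092285, reject H0.


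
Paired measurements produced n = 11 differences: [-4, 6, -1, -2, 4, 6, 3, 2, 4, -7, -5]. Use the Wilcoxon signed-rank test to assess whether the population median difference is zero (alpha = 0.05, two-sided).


Step 1: Drop any zero differences (none here) and take |d_i|.
|d| = [4, 6, 1, 2, 4, 6, 3, 2, 4, 7, 5]
Step 2: Midrank |d_i| (ties get averaged ranks).
ranks: |4|->6, |6|->9.5, |1|->1, |2|->2.5, |4|->6, |6|->9.5, |3|->4, |2|->2.5, |4|->6, |7|->11, |5|->8
Step 3: Attach original signs; sum ranks with positive sign and with negative sign.
W+ = 9.5 + 6 + 9.5 + 4 + 2.5 + 6 = 37.5
W- = 6 + 1 + 2.5 + 11 + 8 = 28.5
(Check: W+ + W- = 66 should equal n(n+1)/2 = 66.)
Step 4: Test statistic W = min(W+, W-) = 28.5.
Step 5: Ties in |d|, so use the tie-corrected normal approximation.
        E[W] = n(n+1)/4 = 11*12/4 = 33.
        Tie groups: |d|=2 (t=2), |d|=4 (t=3), |d|=6 (t=2); sum(t^3 - t) = 36.
        Var[W] = n(n+1)(2n+1)/24 - sum(t^3-t)/48 = 3036/24 - 36/48 = 125.75.
        z = (W - E[W]) / sqrt(Var[W]) = (28.5 - 33) / 11.2138 = -0.4013.
        Two-sided p = 2*Phi(z) = 0.688207.
Step 6: alpha = 0.05. fail to reject H0.

W+ = 37.5, W- = 28.5, W = min = 28.5, p = 0.688207, fail to reject H0.


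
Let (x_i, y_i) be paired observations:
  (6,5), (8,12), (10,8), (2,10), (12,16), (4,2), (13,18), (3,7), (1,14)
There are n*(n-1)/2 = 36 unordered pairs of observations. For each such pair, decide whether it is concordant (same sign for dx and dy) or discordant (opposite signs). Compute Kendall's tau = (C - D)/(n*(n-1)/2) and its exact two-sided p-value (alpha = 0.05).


Step 1: Enumerate the 36 unordered pairs (i,j) with i<j and classify each by sign(x_j-x_i) * sign(y_j-y_i).
  (1,2):dx=+2,dy=+7->C; (1,3):dx=+4,dy=+3->C; (1,4):dx=-4,dy=+5->D; (1,5):dx=+6,dy=+11->C
  (1,6):dx=-2,dy=-3->C; (1,7):dx=+7,dy=+13->C; (1,8):dx=-3,dy=+2->D; (1,9):dx=-5,dy=+9->D
  (2,3):dx=+2,dy=-4->D; (2,4):dx=-6,dy=-2->C; (2,5):dx=+4,dy=+4->C; (2,6):dx=-4,dy=-10->C
  (2,7):dx=+5,dy=+6->C; (2,8):dx=-5,dy=-5->C; (2,9):dx=-7,dy=+2->D; (3,4):dx=-8,dy=+2->D
  (3,5):dx=+2,dy=+8->C; (3,6):dx=-6,dy=-6->C; (3,7):dx=+3,dy=+10->C; (3,8):dx=-7,dy=-1->C
  (3,9):dx=-9,dy=+6->D; (4,5):dx=+10,dy=+6->C; (4,6):dx=+2,dy=-8->D; (4,7):dx=+11,dy=+8->C
  (4,8):dx=+1,dy=-3->D; (4,9):dx=-1,dy=+4->D; (5,6):dx=-8,dy=-14->C; (5,7):dx=+1,dy=+2->C
  (5,8):dx=-9,dy=-9->C; (5,9):dx=-11,dy=-2->C; (6,7):dx=+9,dy=+16->C; (6,8):dx=-1,dy=+5->D
  (6,9):dx=-3,dy=+12->D; (7,8):dx=-10,dy=-11->C; (7,9):dx=-12,dy=-4->C; (8,9):dx=-2,dy=+7->D
Step 2: C = 23, D = 13, total pairs = 36.
Step 3: tau = (C - D)/(n(n-1)/2) = (23 - 13)/36 = 0.277778.
Step 4: Exact two-sided p-value (enumerate n! = 362880 permutations of y under H0): p = 0.358488.
Step 5: alpha = 0.05. fail to reject H0.

tau_b = 0.2778 (C=23, D=13), p = 0.358488, fail to reject H0.


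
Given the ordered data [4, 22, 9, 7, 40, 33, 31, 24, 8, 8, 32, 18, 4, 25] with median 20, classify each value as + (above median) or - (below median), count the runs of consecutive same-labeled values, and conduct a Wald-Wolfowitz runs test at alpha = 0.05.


Step 1: Compute median = 20; label A = above, B = below.
Labels in order: BABBAAAABBABBA  (n_A = 7, n_B = 7)
Step 2: Count runs R = 8.
Step 3: Under H0 (random ordering), E[R] = 2*n_A*n_B/(n_A+n_B) + 1 = 2*7*7/14 + 1 = 8.0000.
        Var[R] = 2*n_A*n_B*(2*n_A*n_B - n_A - n_B) / ((n_A+n_B)^2 * (n_A+n_B-1)) = 8232/2548 = 3.2308.
        SD[R] = 1.7974.
Step 4: R = E[R], so z = 0 with no continuity correction.
Step 5: Two-sided p-value via normal approximation = 2*(1 - Phi(|z|)) = 1.000000.
Step 6: alpha = 0.05. fail to reject H0.

R = 8, z = 0.0000, p = 1.000000, fail to reject H0.


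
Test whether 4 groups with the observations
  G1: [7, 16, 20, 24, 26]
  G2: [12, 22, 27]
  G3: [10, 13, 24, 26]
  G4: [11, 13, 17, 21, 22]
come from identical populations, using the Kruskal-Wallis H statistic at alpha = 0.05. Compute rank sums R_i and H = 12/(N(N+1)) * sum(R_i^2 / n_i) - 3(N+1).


Step 1: Combine all N = 17 observations and assign midranks.
sorted (value, group, rank): (7,G1,1), (10,G3,2), (11,G4,3), (12,G2,4), (13,G3,5.5), (13,G4,5.5), (16,G1,7), (17,G4,8), (20,G1,9), (21,G4,10), (22,G2,11.5), (22,G4,11.5), (24,G1,13.5), (24,G3,13.5), (26,G1,15.5), (26,G3,15.5), (27,G2,17)
Step 2: Sum ranks within each group.
R_1 = 46 (n_1 = 5)
R_2 = 32.5 (n_2 = 3)
R_3 = 36.5 (n_3 = 4)
R_4 = 38 (n_4 = 5)
Step 3: H = 12/(N(N+1)) * sum(R_i^2/n_i) - 3(N+1)
     = 12/(17*18) * (46^2/5 + 32.5^2/3 + 36.5^2/4 + 38^2/5) - 3*18
     = 0.039216 * 1397.15 - 54
     = 0.790033.
Step 4: Ties present; correction factor C = 1 - 24/(17^3 - 17) = 0.995098. Corrected H = 0.790033 / 0.995098 = 0.793924.
Step 5: Under H0, H ~ chi^2(3); p-value = 0.850920.
Step 6: alpha = 0.05. fail to reject H0.

H = 0.7939, df = 3, p = 0.850920, fail to reject H0.


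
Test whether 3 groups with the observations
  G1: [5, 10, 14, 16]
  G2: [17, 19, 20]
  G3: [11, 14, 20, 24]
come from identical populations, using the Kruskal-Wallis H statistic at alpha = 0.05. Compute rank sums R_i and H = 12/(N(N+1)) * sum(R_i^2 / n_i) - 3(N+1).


Step 1: Combine all N = 11 observations and assign midranks.
sorted (value, group, rank): (5,G1,1), (10,G1,2), (11,G3,3), (14,G1,4.5), (14,G3,4.5), (16,G1,6), (17,G2,7), (19,G2,8), (20,G2,9.5), (20,G3,9.5), (24,G3,11)
Step 2: Sum ranks within each group.
R_1 = 13.5 (n_1 = 4)
R_2 = 24.5 (n_2 = 3)
R_3 = 28 (n_3 = 4)
Step 3: H = 12/(N(N+1)) * sum(R_i^2/n_i) - 3(N+1)
     = 12/(11*12) * (13.5^2/4 + 24.5^2/3 + 28^2/4) - 3*12
     = 0.090909 * 441.646 - 36
     = 4.149621.
Step 4: Ties present; correction factor C = 1 - 12/(11^3 - 11) = 0.990909. Corrected H = 4.149621 / 0.990909 = 4.187691.
Step 5: Under H0, H ~ chi^2(2); p-value = 0.123212.
Step 6: alpha = 0.05. fail to reject H0.

H = 4.1877, df = 2, p = 0.123212, fail to reject H0.


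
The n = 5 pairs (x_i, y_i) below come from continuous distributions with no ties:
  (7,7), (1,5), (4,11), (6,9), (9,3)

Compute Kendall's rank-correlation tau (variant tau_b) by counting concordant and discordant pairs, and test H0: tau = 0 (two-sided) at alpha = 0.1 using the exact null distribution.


Step 1: Enumerate the 10 unordered pairs (i,j) with i<j and classify each by sign(x_j-x_i) * sign(y_j-y_i).
  (1,2):dx=-6,dy=-2->C; (1,3):dx=-3,dy=+4->D; (1,4):dx=-1,dy=+2->D; (1,5):dx=+2,dy=-4->D
  (2,3):dx=+3,dy=+6->C; (2,4):dx=+5,dy=+4->C; (2,5):dx=+8,dy=-2->D; (3,4):dx=+2,dy=-2->D
  (3,5):dx=+5,dy=-8->D; (4,5):dx=+3,dy=-6->D
Step 2: C = 3, D = 7, total pairs = 10.
Step 3: tau = (C - D)/(n(n-1)/2) = (3 - 7)/10 = -0.400000.
Step 4: Exact two-sided p-value (enumerate n! = 120 permutations of y under H0): p = 0.483333.
Step 5: alpha = 0.1. fail to reject H0.

tau_b = -0.4000 (C=3, D=7), p = 0.483333, fail to reject H0.


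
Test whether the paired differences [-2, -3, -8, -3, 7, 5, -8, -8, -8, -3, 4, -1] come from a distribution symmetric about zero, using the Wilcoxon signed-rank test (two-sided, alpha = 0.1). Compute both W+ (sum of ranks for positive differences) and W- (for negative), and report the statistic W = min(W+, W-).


Step 1: Drop any zero differences (none here) and take |d_i|.
|d| = [2, 3, 8, 3, 7, 5, 8, 8, 8, 3, 4, 1]
Step 2: Midrank |d_i| (ties get averaged ranks).
ranks: |2|->2, |3|->4, |8|->10.5, |3|->4, |7|->8, |5|->7, |8|->10.5, |8|->10.5, |8|->10.5, |3|->4, |4|->6, |1|->1
Step 3: Attach original signs; sum ranks with positive sign and with negative sign.
W+ = 8 + 7 + 6 = 21
W- = 2 + 4 + 10.5 + 4 + 10.5 + 10.5 + 10.5 + 4 + 1 = 57
(Check: W+ + W- = 78 should equal n(n+1)/2 = 78.)
Step 4: Test statistic W = min(W+, W-) = 21.
Step 5: Ties in |d|, so use the tie-corrected normal approximation.
        E[W] = n(n+1)/4 = 12*13/4 = 39.
        Tie groups: |d|=3 (t=3), |d|=8 (t=4); sum(t^3 - t) = 84.
        Var[W] = n(n+1)(2n+1)/24 - sum(t^3-t)/48 = 3900/24 - 84/48 = 160.75.
        z = (W - E[W]) / sqrt(Var[W]) = (21 - 39) / 12.6787 = -1.4197.
        Two-sided p = 2*Phi(z) = 0.155695.
Step 6: alpha = 0.1. fail to reject H0.

W+ = 21, W- = 57, W = min = 21, p = 0.155695, fail to reject H0.


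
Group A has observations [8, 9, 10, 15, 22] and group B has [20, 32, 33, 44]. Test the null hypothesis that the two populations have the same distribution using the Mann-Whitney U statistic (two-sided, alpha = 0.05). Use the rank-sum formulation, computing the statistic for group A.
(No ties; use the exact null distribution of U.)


Step 1: Combine and sort all 9 observations; assign midranks.
sorted (value, group): (8,X), (9,X), (10,X), (15,X), (20,Y), (22,X), (32,Y), (33,Y), (44,Y)
ranks: 8->1, 9->2, 10->3, 15->4, 20->5, 22->6, 32->7, 33->8, 44->9
Step 2: Rank sum for X: R1 = 1 + 2 + 3 + 4 + 6 = 16.
Step 3: U_X = R1 - n1(n1+1)/2 = 16 - 5*6/2 = 16 - 15 = 1.
       U_Y = n1*n2 - U_X = 20 - 1 = 19.
Step 4: No ties, so the exact null distribution of U (based on enumerating the C(9,5) = 126 equally likely rank assignments) gives the two-sided p-value.
Step 5: p-value = 0.031746; compare to alpha = 0.05. reject H0.

U_X = 1, p = 0.031746, reject H0 at alpha = 0.05.


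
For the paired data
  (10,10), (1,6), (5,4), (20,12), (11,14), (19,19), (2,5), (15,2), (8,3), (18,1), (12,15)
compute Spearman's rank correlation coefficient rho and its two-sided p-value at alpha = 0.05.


Step 1: Rank x and y separately (midranks; no ties here).
rank(x): 10->5, 1->1, 5->3, 20->11, 11->6, 19->10, 2->2, 15->8, 8->4, 18->9, 12->7
rank(y): 10->7, 6->6, 4->4, 12->8, 14->9, 19->11, 5->5, 2->2, 3->3, 1->1, 15->10
Step 2: d_i = R_x(i) - R_y(i); compute d_i^2.
  (5-7)^2=4, (1-6)^2=25, (3-4)^2=1, (11-8)^2=9, (6-9)^2=9, (10-11)^2=1, (2-5)^2=9, (8-2)^2=36, (4-3)^2=1, (9-1)^2=64, (7-10)^2=9
sum(d^2) = 168.
Step 3: rho = 1 - 6*168 / (11*(11^2 - 1)) = 1 - 1008/1320 = 0.236364.
Step 4: Under H0, t = rho * sqrt((n-2)/(1-rho^2)) = 0.7298 ~ t(9).
Step 5: Two-sided p-value from the t-distribution with 9 df = 0.484091.
Step 6: alpha = 0.05. fail to reject H0.

rho = 0.2364, p = 0.484091, fail to reject H0 at alpha = 0.05.


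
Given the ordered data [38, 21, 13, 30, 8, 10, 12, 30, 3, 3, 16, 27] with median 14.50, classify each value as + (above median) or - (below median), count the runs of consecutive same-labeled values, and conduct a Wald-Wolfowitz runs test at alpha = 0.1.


Step 1: Compute median = 14.50; label A = above, B = below.
Labels in order: AABABBBABBAA  (n_A = 6, n_B = 6)
Step 2: Count runs R = 7.
Step 3: Under H0 (random ordering), E[R] = 2*n_A*n_B/(n_A+n_B) + 1 = 2*6*6/12 + 1 = 7.0000.
        Var[R] = 2*n_A*n_B*(2*n_A*n_B - n_A - n_B) / ((n_A+n_B)^2 * (n_A+n_B-1)) = 4320/1584 = 2.7273.
        SD[R] = 1.6514.
Step 4: R = E[R], so z = 0 with no continuity correction.
Step 5: Two-sided p-value via normal approximation = 2*(1 - Phi(|z|)) = 1.000000.
Step 6: alpha = 0.1. fail to reject H0.

R = 7, z = 0.0000, p = 1.000000, fail to reject H0.


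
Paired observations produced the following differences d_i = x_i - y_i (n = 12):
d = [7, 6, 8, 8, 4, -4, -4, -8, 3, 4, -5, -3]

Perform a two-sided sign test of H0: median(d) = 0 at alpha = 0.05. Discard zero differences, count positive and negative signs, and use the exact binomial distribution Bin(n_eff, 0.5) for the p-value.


Step 1: Discard zero differences. Original n = 12; n_eff = number of nonzero differences = 12.
Nonzero differences (with sign): +7, +6, +8, +8, +4, -4, -4, -8, +3, +4, -5, -3
Step 2: Count signs: positive = 7, negative = 5.
Step 3: Under H0: P(positive) = 0.5, so the number of positives S ~ Bin(12, 0.5).
Step 4: Two-sided exact p-value = sum of Bin(12,0.5) probabilities at or below the observed probability = 0.774414.
Step 5: alpha = 0.05. fail to reject H0.

n_eff = 12, pos = 7, neg = 5, p = 0.774414, fail to reject H0.


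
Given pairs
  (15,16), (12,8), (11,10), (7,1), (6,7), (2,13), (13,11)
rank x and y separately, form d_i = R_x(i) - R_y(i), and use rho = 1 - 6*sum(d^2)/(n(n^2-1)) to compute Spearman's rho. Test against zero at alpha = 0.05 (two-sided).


Step 1: Rank x and y separately (midranks; no ties here).
rank(x): 15->7, 12->5, 11->4, 7->3, 6->2, 2->1, 13->6
rank(y): 16->7, 8->3, 10->4, 1->1, 7->2, 13->6, 11->5
Step 2: d_i = R_x(i) - R_y(i); compute d_i^2.
  (7-7)^2=0, (5-3)^2=4, (4-4)^2=0, (3-1)^2=4, (2-2)^2=0, (1-6)^2=25, (6-5)^2=1
sum(d^2) = 34.
Step 3: rho = 1 - 6*34 / (7*(7^2 - 1)) = 1 - 204/336 = 0.392857.
Step 4: Under H0, t = rho * sqrt((n-2)/(1-rho^2)) = 0.9553 ~ t(5).
Step 5: Two-sided p-value from the t-distribution with 5 df = 0.383317.
Step 6: alpha = 0.05. fail to reject H0.

rho = 0.3929, p = 0.383317, fail to reject H0 at alpha = 0.05.


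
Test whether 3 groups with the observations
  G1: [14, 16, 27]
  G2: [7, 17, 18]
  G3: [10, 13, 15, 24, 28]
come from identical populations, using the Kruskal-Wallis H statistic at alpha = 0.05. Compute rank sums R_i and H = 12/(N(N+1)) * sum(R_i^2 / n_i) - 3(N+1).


Step 1: Combine all N = 11 observations and assign midranks.
sorted (value, group, rank): (7,G2,1), (10,G3,2), (13,G3,3), (14,G1,4), (15,G3,5), (16,G1,6), (17,G2,7), (18,G2,8), (24,G3,9), (27,G1,10), (28,G3,11)
Step 2: Sum ranks within each group.
R_1 = 20 (n_1 = 3)
R_2 = 16 (n_2 = 3)
R_3 = 30 (n_3 = 5)
Step 3: H = 12/(N(N+1)) * sum(R_i^2/n_i) - 3(N+1)
     = 12/(11*12) * (20^2/3 + 16^2/3 + 30^2/5) - 3*12
     = 0.090909 * 398.667 - 36
     = 0.242424.
Step 4: No ties, so H is used without correction.
Step 5: Under H0, H ~ chi^2(2); p-value = 0.885846.
Step 6: alpha = 0.05. fail to reject H0.

H = 0.2424, df = 2, p = 0.885846, fail to reject H0.


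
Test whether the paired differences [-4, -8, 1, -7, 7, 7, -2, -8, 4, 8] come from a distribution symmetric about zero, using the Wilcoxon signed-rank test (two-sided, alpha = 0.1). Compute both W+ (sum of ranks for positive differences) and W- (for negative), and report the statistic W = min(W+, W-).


Step 1: Drop any zero differences (none here) and take |d_i|.
|d| = [4, 8, 1, 7, 7, 7, 2, 8, 4, 8]
Step 2: Midrank |d_i| (ties get averaged ranks).
ranks: |4|->3.5, |8|->9, |1|->1, |7|->6, |7|->6, |7|->6, |2|->2, |8|->9, |4|->3.5, |8|->9
Step 3: Attach original signs; sum ranks with positive sign and with negative sign.
W+ = 1 + 6 + 6 + 3.5 + 9 = 25.5
W- = 3.5 + 9 + 6 + 2 + 9 = 29.5
(Check: W+ + W- = 55 should equal n(n+1)/2 = 55.)
Step 4: Test statistic W = min(W+, W-) = 25.5.
Step 5: Ties in |d|, so use the tie-corrected normal approximation.
        E[W] = n(n+1)/4 = 10*11/4 = 27.5.
        Tie groups: |d|=4 (t=2), |d|=7 (t=3), |d|=8 (t=3); sum(t^3 - t) = 54.
        Var[W] = n(n+1)(2n+1)/24 - sum(t^3-t)/48 = 2310/24 - 54/48 = 95.125.
        z = (W - E[W]) / sqrt(Var[W]) = (25.5 - 27.5) / 9.7532 = -0.2051.
        Two-sided p = 2*Phi(z) = 0.837525.
Step 6: alpha = 0.1. fail to reject H0.

W+ = 25.5, W- = 29.5, W = min = 25.5, p = 0.837525, fail to reject H0.


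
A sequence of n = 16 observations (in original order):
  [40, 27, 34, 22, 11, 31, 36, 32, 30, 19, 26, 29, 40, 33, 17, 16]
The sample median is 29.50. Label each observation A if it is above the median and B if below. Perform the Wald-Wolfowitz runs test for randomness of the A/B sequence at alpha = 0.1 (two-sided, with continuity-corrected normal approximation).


Step 1: Compute median = 29.50; label A = above, B = below.
Labels in order: ABABBAAAABBBAABB  (n_A = 8, n_B = 8)
Step 2: Count runs R = 8.
Step 3: Under H0 (random ordering), E[R] = 2*n_A*n_B/(n_A+n_B) + 1 = 2*8*8/16 + 1 = 9.0000.
        Var[R] = 2*n_A*n_B*(2*n_A*n_B - n_A - n_B) / ((n_A+n_B)^2 * (n_A+n_B-1)) = 14336/3840 = 3.7333.
        SD[R] = 1.9322.
Step 4: Continuity-corrected z = (R + 0.5 - E[R]) / SD[R] = (8 + 0.5 - 9.0000) / 1.9322 = -0.2588.
Step 5: Two-sided p-value via normal approximation = 2*(1 - Phi(|z|)) = 0.795809.
Step 6: alpha = 0.1. fail to reject H0.

R = 8, z = -0.2588, p = 0.795809, fail to reject H0.


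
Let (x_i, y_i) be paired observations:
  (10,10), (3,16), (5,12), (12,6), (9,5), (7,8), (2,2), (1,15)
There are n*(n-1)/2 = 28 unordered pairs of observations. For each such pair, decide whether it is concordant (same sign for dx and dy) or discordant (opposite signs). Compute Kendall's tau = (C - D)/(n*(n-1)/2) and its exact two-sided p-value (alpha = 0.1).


Step 1: Enumerate the 28 unordered pairs (i,j) with i<j and classify each by sign(x_j-x_i) * sign(y_j-y_i).
  (1,2):dx=-7,dy=+6->D; (1,3):dx=-5,dy=+2->D; (1,4):dx=+2,dy=-4->D; (1,5):dx=-1,dy=-5->C
  (1,6):dx=-3,dy=-2->C; (1,7):dx=-8,dy=-8->C; (1,8):dx=-9,dy=+5->D; (2,3):dx=+2,dy=-4->D
  (2,4):dx=+9,dy=-10->D; (2,5):dx=+6,dy=-11->D; (2,6):dx=+4,dy=-8->D; (2,7):dx=-1,dy=-14->C
  (2,8):dx=-2,dy=-1->C; (3,4):dx=+7,dy=-6->D; (3,5):dx=+4,dy=-7->D; (3,6):dx=+2,dy=-4->D
  (3,7):dx=-3,dy=-10->C; (3,8):dx=-4,dy=+3->D; (4,5):dx=-3,dy=-1->C; (4,6):dx=-5,dy=+2->D
  (4,7):dx=-10,dy=-4->C; (4,8):dx=-11,dy=+9->D; (5,6):dx=-2,dy=+3->D; (5,7):dx=-7,dy=-3->C
  (5,8):dx=-8,dy=+10->D; (6,7):dx=-5,dy=-6->C; (6,8):dx=-6,dy=+7->D; (7,8):dx=-1,dy=+13->D
Step 2: C = 10, D = 18, total pairs = 28.
Step 3: tau = (C - D)/(n(n-1)/2) = (10 - 18)/28 = -0.285714.
Step 4: Exact two-sided p-value (enumerate n! = 40320 permutations of y under H0): p = 0.398760.
Step 5: alpha = 0.1. fail to reject H0.

tau_b = -0.2857 (C=10, D=18), p = 0.398760, fail to reject H0.


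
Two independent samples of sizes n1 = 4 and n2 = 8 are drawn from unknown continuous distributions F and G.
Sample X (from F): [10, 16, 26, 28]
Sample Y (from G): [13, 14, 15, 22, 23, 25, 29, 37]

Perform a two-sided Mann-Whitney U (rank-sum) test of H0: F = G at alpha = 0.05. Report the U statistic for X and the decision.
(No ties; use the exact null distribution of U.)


Step 1: Combine and sort all 12 observations; assign midranks.
sorted (value, group): (10,X), (13,Y), (14,Y), (15,Y), (16,X), (22,Y), (23,Y), (25,Y), (26,X), (28,X), (29,Y), (37,Y)
ranks: 10->1, 13->2, 14->3, 15->4, 16->5, 22->6, 23->7, 25->8, 26->9, 28->10, 29->11, 37->12
Step 2: Rank sum for X: R1 = 1 + 5 + 9 + 10 = 25.
Step 3: U_X = R1 - n1(n1+1)/2 = 25 - 4*5/2 = 25 - 10 = 15.
       U_Y = n1*n2 - U_X = 32 - 15 = 17.
Step 4: No ties, so the exact null distribution of U (based on enumerating the C(12,4) = 495 equally likely rank assignments) gives the two-sided p-value.
Step 5: p-value = 0.933333; compare to alpha = 0.05. fail to reject H0.

U_X = 15, p = 0.933333, fail to reject H0 at alpha = 0.05.


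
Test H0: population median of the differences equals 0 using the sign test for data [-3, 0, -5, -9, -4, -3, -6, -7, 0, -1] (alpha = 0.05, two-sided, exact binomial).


Step 1: Discard zero differences. Original n = 10; n_eff = number of nonzero differences = 8.
Nonzero differences (with sign): -3, -5, -9, -4, -3, -6, -7, -1
Step 2: Count signs: positive = 0, negative = 8.
Step 3: Under H0: P(positive) = 0.5, so the number of positives S ~ Bin(8, 0.5).
Step 4: Two-sided exact p-value = sum of Bin(8,0.5) probabilities at or below the observed probability = 0.007812.
Step 5: alpha = 0.05. reject H0.

n_eff = 8, pos = 0, neg = 8, p = 0.007812, reject H0.


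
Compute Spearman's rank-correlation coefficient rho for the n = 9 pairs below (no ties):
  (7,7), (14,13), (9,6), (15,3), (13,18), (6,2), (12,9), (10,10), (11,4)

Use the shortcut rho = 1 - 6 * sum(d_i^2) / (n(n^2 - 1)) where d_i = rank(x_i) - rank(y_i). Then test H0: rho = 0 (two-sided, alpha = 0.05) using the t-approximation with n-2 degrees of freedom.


Step 1: Rank x and y separately (midranks; no ties here).
rank(x): 7->2, 14->8, 9->3, 15->9, 13->7, 6->1, 12->6, 10->4, 11->5
rank(y): 7->5, 13->8, 6->4, 3->2, 18->9, 2->1, 9->6, 10->7, 4->3
Step 2: d_i = R_x(i) - R_y(i); compute d_i^2.
  (2-5)^2=9, (8-8)^2=0, (3-4)^2=1, (9-2)^2=49, (7-9)^2=4, (1-1)^2=0, (6-6)^2=0, (4-7)^2=9, (5-3)^2=4
sum(d^2) = 76.
Step 3: rho = 1 - 6*76 / (9*(9^2 - 1)) = 1 - 456/720 = 0.366667.
Step 4: Under H0, t = rho * sqrt((n-2)/(1-rho^2)) = 1.0427 ~ t(7).
Step 5: Two-sided p-value from the t-distribution with 7 df = 0.331740.
Step 6: alpha = 0.05. fail to reject H0.

rho = 0.3667, p = 0.331740, fail to reject H0 at alpha = 0.05.


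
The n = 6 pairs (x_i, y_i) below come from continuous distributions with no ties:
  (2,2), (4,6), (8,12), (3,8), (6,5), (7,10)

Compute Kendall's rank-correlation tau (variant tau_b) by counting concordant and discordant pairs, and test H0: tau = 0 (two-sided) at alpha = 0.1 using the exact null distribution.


Step 1: Enumerate the 15 unordered pairs (i,j) with i<j and classify each by sign(x_j-x_i) * sign(y_j-y_i).
  (1,2):dx=+2,dy=+4->C; (1,3):dx=+6,dy=+10->C; (1,4):dx=+1,dy=+6->C; (1,5):dx=+4,dy=+3->C
  (1,6):dx=+5,dy=+8->C; (2,3):dx=+4,dy=+6->C; (2,4):dx=-1,dy=+2->D; (2,5):dx=+2,dy=-1->D
  (2,6):dx=+3,dy=+4->C; (3,4):dx=-5,dy=-4->C; (3,5):dx=-2,dy=-7->C; (3,6):dx=-1,dy=-2->C
  (4,5):dx=+3,dy=-3->D; (4,6):dx=+4,dy=+2->C; (5,6):dx=+1,dy=+5->C
Step 2: C = 12, D = 3, total pairs = 15.
Step 3: tau = (C - D)/(n(n-1)/2) = (12 - 3)/15 = 0.600000.
Step 4: Exact two-sided p-value (enumerate n! = 720 permutations of y under H0): p = 0.136111.
Step 5: alpha = 0.1. fail to reject H0.

tau_b = 0.6000 (C=12, D=3), p = 0.136111, fail to reject H0.


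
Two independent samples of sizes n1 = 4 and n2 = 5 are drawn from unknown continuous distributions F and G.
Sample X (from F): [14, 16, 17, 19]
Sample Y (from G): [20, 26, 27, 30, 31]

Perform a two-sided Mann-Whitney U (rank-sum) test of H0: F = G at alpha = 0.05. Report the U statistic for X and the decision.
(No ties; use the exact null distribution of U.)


Step 1: Combine and sort all 9 observations; assign midranks.
sorted (value, group): (14,X), (16,X), (17,X), (19,X), (20,Y), (26,Y), (27,Y), (30,Y), (31,Y)
ranks: 14->1, 16->2, 17->3, 19->4, 20->5, 26->6, 27->7, 30->8, 31->9
Step 2: Rank sum for X: R1 = 1 + 2 + 3 + 4 = 10.
Step 3: U_X = R1 - n1(n1+1)/2 = 10 - 4*5/2 = 10 - 10 = 0.
       U_Y = n1*n2 - U_X = 20 - 0 = 20.
Step 4: No ties, so the exact null distribution of U (based on enumerating the C(9,4) = 126 equally likely rank assignments) gives the two-sided p-value.
Step 5: p-value = 0.015873; compare to alpha = 0.05. reject H0.

U_X = 0, p = 0.015873, reject H0 at alpha = 0.05.


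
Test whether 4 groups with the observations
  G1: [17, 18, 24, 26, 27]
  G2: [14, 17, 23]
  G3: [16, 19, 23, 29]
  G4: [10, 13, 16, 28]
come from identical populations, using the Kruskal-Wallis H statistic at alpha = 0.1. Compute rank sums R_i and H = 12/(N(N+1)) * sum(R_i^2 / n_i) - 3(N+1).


Step 1: Combine all N = 16 observations and assign midranks.
sorted (value, group, rank): (10,G4,1), (13,G4,2), (14,G2,3), (16,G3,4.5), (16,G4,4.5), (17,G1,6.5), (17,G2,6.5), (18,G1,8), (19,G3,9), (23,G2,10.5), (23,G3,10.5), (24,G1,12), (26,G1,13), (27,G1,14), (28,G4,15), (29,G3,16)
Step 2: Sum ranks within each group.
R_1 = 53.5 (n_1 = 5)
R_2 = 20 (n_2 = 3)
R_3 = 40 (n_3 = 4)
R_4 = 22.5 (n_4 = 4)
Step 3: H = 12/(N(N+1)) * sum(R_i^2/n_i) - 3(N+1)
     = 12/(16*17) * (53.5^2/5 + 20^2/3 + 40^2/4 + 22.5^2/4) - 3*17
     = 0.044118 * 1232.35 - 51
     = 3.368199.
Step 4: Ties present; correction factor C = 1 - 18/(16^3 - 16) = 0.995588. Corrected H = 3.368199 / 0.995588 = 3.383124.
Step 5: Under H0, H ~ chi^2(3); p-value = 0.336240.
Step 6: alpha = 0.1. fail to reject H0.

H = 3.3831, df = 3, p = 0.336240, fail to reject H0.


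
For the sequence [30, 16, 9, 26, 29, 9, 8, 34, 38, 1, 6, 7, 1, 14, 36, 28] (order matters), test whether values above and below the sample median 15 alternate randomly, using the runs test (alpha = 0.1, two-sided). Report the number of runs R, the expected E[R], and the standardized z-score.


Step 1: Compute median = 15; label A = above, B = below.
Labels in order: AABAABBAABBBBBAA  (n_A = 8, n_B = 8)
Step 2: Count runs R = 7.
Step 3: Under H0 (random ordering), E[R] = 2*n_A*n_B/(n_A+n_B) + 1 = 2*8*8/16 + 1 = 9.0000.
        Var[R] = 2*n_A*n_B*(2*n_A*n_B - n_A - n_B) / ((n_A+n_B)^2 * (n_A+n_B-1)) = 14336/3840 = 3.7333.
        SD[R] = 1.9322.
Step 4: Continuity-corrected z = (R + 0.5 - E[R]) / SD[R] = (7 + 0.5 - 9.0000) / 1.9322 = -0.7763.
Step 5: Two-sided p-value via normal approximation = 2*(1 - Phi(|z|)) = 0.437558.
Step 6: alpha = 0.1. fail to reject H0.

R = 7, z = -0.7763, p = 0.437558, fail to reject H0.


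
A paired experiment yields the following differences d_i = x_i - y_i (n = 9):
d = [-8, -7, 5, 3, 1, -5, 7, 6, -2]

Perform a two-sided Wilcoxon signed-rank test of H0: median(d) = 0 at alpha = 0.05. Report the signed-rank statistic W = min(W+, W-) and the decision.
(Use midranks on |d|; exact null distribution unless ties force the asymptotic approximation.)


Step 1: Drop any zero differences (none here) and take |d_i|.
|d| = [8, 7, 5, 3, 1, 5, 7, 6, 2]
Step 2: Midrank |d_i| (ties get averaged ranks).
ranks: |8|->9, |7|->7.5, |5|->4.5, |3|->3, |1|->1, |5|->4.5, |7|->7.5, |6|->6, |2|->2
Step 3: Attach original signs; sum ranks with positive sign and with negative sign.
W+ = 4.5 + 3 + 1 + 7.5 + 6 = 22
W- = 9 + 7.5 + 4.5 + 2 = 23
(Check: W+ + W- = 45 should equal n(n+1)/2 = 45.)
Step 4: Test statistic W = min(W+, W-) = 22.
Step 5: Ties in |d|, so use the tie-corrected normal approximation.
        E[W] = n(n+1)/4 = 9*10/4 = 22.5.
        Tie groups: |d|=5 (t=2), |d|=7 (t=2); sum(t^3 - t) = 12.
        Var[W] = n(n+1)(2n+1)/24 - sum(t^3-t)/48 = 1710/24 - 12/48 = 71.
        z = (W - E[W]) / sqrt(Var[W]) = (22 - 22.5) / 8.4261 = -0.0593.
        Two-sided p = 2*Phi(z) = 0.952682.
Step 6: alpha = 0.05. fail to reject H0.

W+ = 22, W- = 23, W = min = 22, p = 0.952682, fail to reject H0.


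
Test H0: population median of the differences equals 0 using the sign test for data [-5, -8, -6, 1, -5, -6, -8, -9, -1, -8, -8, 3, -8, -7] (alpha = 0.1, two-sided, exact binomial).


Step 1: Discard zero differences. Original n = 14; n_eff = number of nonzero differences = 14.
Nonzero differences (with sign): -5, -8, -6, +1, -5, -6, -8, -9, -1, -8, -8, +3, -8, -7
Step 2: Count signs: positive = 2, negative = 12.
Step 3: Under H0: P(positive) = 0.5, so the number of positives S ~ Bin(14, 0.5).
Step 4: Two-sided exact p-value = sum of Bin(14,0.5) probabilities at or below the observed probability = 0.012939.
Step 5: alpha = 0.1. reject H0.

n_eff = 14, pos = 2, neg = 12, p = 0.012939, reject H0.


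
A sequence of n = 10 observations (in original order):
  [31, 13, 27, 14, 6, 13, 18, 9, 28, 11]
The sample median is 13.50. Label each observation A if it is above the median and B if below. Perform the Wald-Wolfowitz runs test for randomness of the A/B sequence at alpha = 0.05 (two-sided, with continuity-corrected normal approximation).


Step 1: Compute median = 13.50; label A = above, B = below.
Labels in order: ABAABBABAB  (n_A = 5, n_B = 5)
Step 2: Count runs R = 8.
Step 3: Under H0 (random ordering), E[R] = 2*n_A*n_B/(n_A+n_B) + 1 = 2*5*5/10 + 1 = 6.0000.
        Var[R] = 2*n_A*n_B*(2*n_A*n_B - n_A - n_B) / ((n_A+n_B)^2 * (n_A+n_B-1)) = 2000/900 = 2.2222.
        SD[R] = 1.4907.
Step 4: Continuity-corrected z = (R - 0.5 - E[R]) / SD[R] = (8 - 0.5 - 6.0000) / 1.4907 = 1.0062.
Step 5: Two-sided p-value via normal approximation = 2*(1 - Phi(|z|)) = 0.314305.
Step 6: alpha = 0.05. fail to reject H0.

R = 8, z = 1.0062, p = 0.314305, fail to reject H0.


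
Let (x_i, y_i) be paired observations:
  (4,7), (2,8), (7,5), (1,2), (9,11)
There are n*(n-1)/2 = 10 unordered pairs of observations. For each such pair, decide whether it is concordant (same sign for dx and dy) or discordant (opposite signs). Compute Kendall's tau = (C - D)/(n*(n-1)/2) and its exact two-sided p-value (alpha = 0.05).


Step 1: Enumerate the 10 unordered pairs (i,j) with i<j and classify each by sign(x_j-x_i) * sign(y_j-y_i).
  (1,2):dx=-2,dy=+1->D; (1,3):dx=+3,dy=-2->D; (1,4):dx=-3,dy=-5->C; (1,5):dx=+5,dy=+4->C
  (2,3):dx=+5,dy=-3->D; (2,4):dx=-1,dy=-6->C; (2,5):dx=+7,dy=+3->C; (3,4):dx=-6,dy=-3->C
  (3,5):dx=+2,dy=+6->C; (4,5):dx=+8,dy=+9->C
Step 2: C = 7, D = 3, total pairs = 10.
Step 3: tau = (C - D)/(n(n-1)/2) = (7 - 3)/10 = 0.400000.
Step 4: Exact two-sided p-value (enumerate n! = 120 permutations of y under H0): p = 0.483333.
Step 5: alpha = 0.05. fail to reject H0.

tau_b = 0.4000 (C=7, D=3), p = 0.483333, fail to reject H0.


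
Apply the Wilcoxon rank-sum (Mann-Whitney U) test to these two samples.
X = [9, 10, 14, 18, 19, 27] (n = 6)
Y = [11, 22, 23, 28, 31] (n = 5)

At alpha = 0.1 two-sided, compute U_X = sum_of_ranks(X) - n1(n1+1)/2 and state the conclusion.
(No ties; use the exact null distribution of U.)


Step 1: Combine and sort all 11 observations; assign midranks.
sorted (value, group): (9,X), (10,X), (11,Y), (14,X), (18,X), (19,X), (22,Y), (23,Y), (27,X), (28,Y), (31,Y)
ranks: 9->1, 10->2, 11->3, 14->4, 18->5, 19->6, 22->7, 23->8, 27->9, 28->10, 31->11
Step 2: Rank sum for X: R1 = 1 + 2 + 4 + 5 + 6 + 9 = 27.
Step 3: U_X = R1 - n1(n1+1)/2 = 27 - 6*7/2 = 27 - 21 = 6.
       U_Y = n1*n2 - U_X = 30 - 6 = 24.
Step 4: No ties, so the exact null distribution of U (based on enumerating the C(11,6) = 462 equally likely rank assignments) gives the two-sided p-value.
Step 5: p-value = 0.125541; compare to alpha = 0.1. fail to reject H0.

U_X = 6, p = 0.125541, fail to reject H0 at alpha = 0.1.


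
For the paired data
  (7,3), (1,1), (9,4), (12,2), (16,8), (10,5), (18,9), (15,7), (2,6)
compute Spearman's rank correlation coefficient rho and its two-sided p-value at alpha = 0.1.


Step 1: Rank x and y separately (midranks; no ties here).
rank(x): 7->3, 1->1, 9->4, 12->6, 16->8, 10->5, 18->9, 15->7, 2->2
rank(y): 3->3, 1->1, 4->4, 2->2, 8->8, 5->5, 9->9, 7->7, 6->6
Step 2: d_i = R_x(i) - R_y(i); compute d_i^2.
  (3-3)^2=0, (1-1)^2=0, (4-4)^2=0, (6-2)^2=16, (8-8)^2=0, (5-5)^2=0, (9-9)^2=0, (7-7)^2=0, (2-6)^2=16
sum(d^2) = 32.
Step 3: rho = 1 - 6*32 / (9*(9^2 - 1)) = 1 - 192/720 = 0.733333.
Step 4: Under H0, t = rho * sqrt((n-2)/(1-rho^2)) = 2.8538 ~ t(7).
Step 5: Two-sided p-value from the t-distribution with 7 df = 0.024554.
Step 6: alpha = 0.1. reject H0.

rho = 0.7333, p = 0.024554, reject H0 at alpha = 0.1.


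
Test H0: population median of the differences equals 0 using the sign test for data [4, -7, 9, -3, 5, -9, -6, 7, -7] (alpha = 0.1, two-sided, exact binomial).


Step 1: Discard zero differences. Original n = 9; n_eff = number of nonzero differences = 9.
Nonzero differences (with sign): +4, -7, +9, -3, +5, -9, -6, +7, -7
Step 2: Count signs: positive = 4, negative = 5.
Step 3: Under H0: P(positive) = 0.5, so the number of positives S ~ Bin(9, 0.5).
Step 4: Two-sided exact p-value = sum of Bin(9,0.5) probabilities at or below the observed probability = 1.000000.
Step 5: alpha = 0.1. fail to reject H0.

n_eff = 9, pos = 4, neg = 5, p = 1.000000, fail to reject H0.


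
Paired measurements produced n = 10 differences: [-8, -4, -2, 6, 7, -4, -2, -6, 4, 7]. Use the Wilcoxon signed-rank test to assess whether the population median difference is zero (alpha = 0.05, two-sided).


Step 1: Drop any zero differences (none here) and take |d_i|.
|d| = [8, 4, 2, 6, 7, 4, 2, 6, 4, 7]
Step 2: Midrank |d_i| (ties get averaged ranks).
ranks: |8|->10, |4|->4, |2|->1.5, |6|->6.5, |7|->8.5, |4|->4, |2|->1.5, |6|->6.5, |4|->4, |7|->8.5
Step 3: Attach original signs; sum ranks with positive sign and with negative sign.
W+ = 6.5 + 8.5 + 4 + 8.5 = 27.5
W- = 10 + 4 + 1.5 + 4 + 1.5 + 6.5 = 27.5
(Check: W+ + W- = 55 should equal n(n+1)/2 = 55.)
Step 4: Test statistic W = min(W+, W-) = 27.5.
Step 5: Ties in |d|, so use the tie-corrected normal approximation.
        E[W] = n(n+1)/4 = 10*11/4 = 27.5.
        Tie groups: |d|=2 (t=2), |d|=4 (t=3), |d|=6 (t=2), |d|=7 (t=2); sum(t^3 - t) = 42.
        Var[W] = n(n+1)(2n+1)/24 - sum(t^3-t)/48 = 2310/24 - 42/48 = 95.375.
        z = (W - E[W]) / sqrt(Var[W]) = (27.5 - 27.5) / 9.7660 = 0.0000.
        Two-sided p = 2*Phi(z) = 1.000000.
Step 6: alpha = 0.05. fail to reject H0.

W+ = 27.5, W- = 27.5, W = min = 27.5, p = 1.000000, fail to reject H0.


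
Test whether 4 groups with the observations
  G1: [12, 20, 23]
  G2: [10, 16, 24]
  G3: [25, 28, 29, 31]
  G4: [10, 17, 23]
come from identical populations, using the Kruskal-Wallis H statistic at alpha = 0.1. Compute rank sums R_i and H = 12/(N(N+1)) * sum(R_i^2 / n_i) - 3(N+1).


Step 1: Combine all N = 13 observations and assign midranks.
sorted (value, group, rank): (10,G2,1.5), (10,G4,1.5), (12,G1,3), (16,G2,4), (17,G4,5), (20,G1,6), (23,G1,7.5), (23,G4,7.5), (24,G2,9), (25,G3,10), (28,G3,11), (29,G3,12), (31,G3,13)
Step 2: Sum ranks within each group.
R_1 = 16.5 (n_1 = 3)
R_2 = 14.5 (n_2 = 3)
R_3 = 46 (n_3 = 4)
R_4 = 14 (n_4 = 3)
Step 3: H = 12/(N(N+1)) * sum(R_i^2/n_i) - 3(N+1)
     = 12/(13*14) * (16.5^2/3 + 14.5^2/3 + 46^2/4 + 14^2/3) - 3*14
     = 0.065934 * 755.167 - 42
     = 7.791209.
Step 4: Ties present; correction factor C = 1 - 12/(13^3 - 13) = 0.994505. Corrected H = 7.791209 / 0.994505 = 7.834254.
Step 5: Under H0, H ~ chi^2(3); p-value = 0.049564.
Step 6: alpha = 0.1. reject H0.

H = 7.8343, df = 3, p = 0.049564, reject H0.


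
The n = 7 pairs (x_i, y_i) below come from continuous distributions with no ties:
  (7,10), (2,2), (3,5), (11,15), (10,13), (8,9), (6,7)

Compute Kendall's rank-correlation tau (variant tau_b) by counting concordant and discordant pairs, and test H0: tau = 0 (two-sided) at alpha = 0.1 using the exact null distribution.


Step 1: Enumerate the 21 unordered pairs (i,j) with i<j and classify each by sign(x_j-x_i) * sign(y_j-y_i).
  (1,2):dx=-5,dy=-8->C; (1,3):dx=-4,dy=-5->C; (1,4):dx=+4,dy=+5->C; (1,5):dx=+3,dy=+3->C
  (1,6):dx=+1,dy=-1->D; (1,7):dx=-1,dy=-3->C; (2,3):dx=+1,dy=+3->C; (2,4):dx=+9,dy=+13->C
  (2,5):dx=+8,dy=+11->C; (2,6):dx=+6,dy=+7->C; (2,7):dx=+4,dy=+5->C; (3,4):dx=+8,dy=+10->C
  (3,5):dx=+7,dy=+8->C; (3,6):dx=+5,dy=+4->C; (3,7):dx=+3,dy=+2->C; (4,5):dx=-1,dy=-2->C
  (4,6):dx=-3,dy=-6->C; (4,7):dx=-5,dy=-8->C; (5,6):dx=-2,dy=-4->C; (5,7):dx=-4,dy=-6->C
  (6,7):dx=-2,dy=-2->C
Step 2: C = 20, D = 1, total pairs = 21.
Step 3: tau = (C - D)/(n(n-1)/2) = (20 - 1)/21 = 0.904762.
Step 4: Exact two-sided p-value (enumerate n! = 5040 permutations of y under H0): p = 0.002778.
Step 5: alpha = 0.1. reject H0.

tau_b = 0.9048 (C=20, D=1), p = 0.002778, reject H0.


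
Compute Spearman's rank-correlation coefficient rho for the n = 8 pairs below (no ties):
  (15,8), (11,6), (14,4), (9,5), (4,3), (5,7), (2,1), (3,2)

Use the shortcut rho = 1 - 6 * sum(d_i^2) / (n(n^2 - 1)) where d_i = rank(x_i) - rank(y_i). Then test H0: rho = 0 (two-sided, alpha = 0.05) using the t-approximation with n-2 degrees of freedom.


Step 1: Rank x and y separately (midranks; no ties here).
rank(x): 15->8, 11->6, 14->7, 9->5, 4->3, 5->4, 2->1, 3->2
rank(y): 8->8, 6->6, 4->4, 5->5, 3->3, 7->7, 1->1, 2->2
Step 2: d_i = R_x(i) - R_y(i); compute d_i^2.
  (8-8)^2=0, (6-6)^2=0, (7-4)^2=9, (5-5)^2=0, (3-3)^2=0, (4-7)^2=9, (1-1)^2=0, (2-2)^2=0
sum(d^2) = 18.
Step 3: rho = 1 - 6*18 / (8*(8^2 - 1)) = 1 - 108/504 = 0.785714.
Step 4: Under H0, t = rho * sqrt((n-2)/(1-rho^2)) = 3.1113 ~ t(6).
Step 5: Two-sided p-value from the t-distribution with 6 df = 0.020815.
Step 6: alpha = 0.05. reject H0.

rho = 0.7857, p = 0.020815, reject H0 at alpha = 0.05.


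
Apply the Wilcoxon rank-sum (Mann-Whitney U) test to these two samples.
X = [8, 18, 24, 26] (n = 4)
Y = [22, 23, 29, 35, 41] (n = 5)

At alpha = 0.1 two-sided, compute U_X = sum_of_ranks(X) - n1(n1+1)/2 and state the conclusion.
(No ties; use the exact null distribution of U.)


Step 1: Combine and sort all 9 observations; assign midranks.
sorted (value, group): (8,X), (18,X), (22,Y), (23,Y), (24,X), (26,X), (29,Y), (35,Y), (41,Y)
ranks: 8->1, 18->2, 22->3, 23->4, 24->5, 26->6, 29->7, 35->8, 41->9
Step 2: Rank sum for X: R1 = 1 + 2 + 5 + 6 = 14.
Step 3: U_X = R1 - n1(n1+1)/2 = 14 - 4*5/2 = 14 - 10 = 4.
       U_Y = n1*n2 - U_X = 20 - 4 = 16.
Step 4: No ties, so the exact null distribution of U (based on enumerating the C(9,4) = 126 equally likely rank assignments) gives the two-sided p-value.
Step 5: p-value = 0.190476; compare to alpha = 0.1. fail to reject H0.

U_X = 4, p = 0.190476, fail to reject H0 at alpha = 0.1.


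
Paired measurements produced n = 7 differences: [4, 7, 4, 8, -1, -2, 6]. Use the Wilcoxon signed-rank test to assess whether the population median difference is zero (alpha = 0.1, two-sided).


Step 1: Drop any zero differences (none here) and take |d_i|.
|d| = [4, 7, 4, 8, 1, 2, 6]
Step 2: Midrank |d_i| (ties get averaged ranks).
ranks: |4|->3.5, |7|->6, |4|->3.5, |8|->7, |1|->1, |2|->2, |6|->5
Step 3: Attach original signs; sum ranks with positive sign and with negative sign.
W+ = 3.5 + 6 + 3.5 + 7 + 5 = 25
W- = 1 + 2 = 3
(Check: W+ + W- = 28 should equal n(n+1)/2 = 28.)
Step 4: Test statistic W = min(W+, W-) = 3.
Step 5: Ties in |d|, so use the tie-corrected normal approximation.
        E[W] = n(n+1)/4 = 7*8/4 = 14.
        Tie groups: |d|=4 (t=2); sum(t^3 - t) = 6.
        Var[W] = n(n+1)(2n+1)/24 - sum(t^3-t)/48 = 840/24 - 6/48 = 34.875.
        z = (W - E[W]) / sqrt(Var[W]) = (3 - 14) / 5.9055 = -1.8627.
        Two-sided p = 2*Phi(z) = 0.062509.
Step 6: alpha = 0.1. reject H0.

W+ = 25, W- = 3, W = min = 3, p = 0.062509, reject H0.
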